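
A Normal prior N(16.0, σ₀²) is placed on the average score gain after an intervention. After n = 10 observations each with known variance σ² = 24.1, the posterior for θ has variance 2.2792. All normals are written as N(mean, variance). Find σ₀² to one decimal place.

For the Normal–Normal model with known σ², precisions add: τ_n = τ₀ + n/σ².
So 1/σ₀² = 1/2.2792 − 10/24.1 = 0.438750 − 0.414938 = 0.023812.
Hence σ₀² = 1/0.023812 ≈ 42.0.

σ₀² = 42.0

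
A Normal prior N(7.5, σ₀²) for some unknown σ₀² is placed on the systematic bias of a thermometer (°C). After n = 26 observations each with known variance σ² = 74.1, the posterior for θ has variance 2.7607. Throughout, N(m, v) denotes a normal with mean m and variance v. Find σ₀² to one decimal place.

For the Normal–Normal model with known σ², precisions add: τ_n = τ₀ + n/σ².
So 1/σ₀² = 1/2.7607 − 26/74.1 = 0.362227 − 0.350877 = 0.011350.
Hence σ₀² = 1/0.011350 ≈ 88.1.

σ₀² = 88.1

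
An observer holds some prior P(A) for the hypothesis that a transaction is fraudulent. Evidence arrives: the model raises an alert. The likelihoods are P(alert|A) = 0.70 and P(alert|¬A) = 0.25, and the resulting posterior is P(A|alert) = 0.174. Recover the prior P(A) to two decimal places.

Bayes' rule in odds form gives O(A|E) = O(A)·[P(E|A)/P(E|¬A)], hence O(A) = O(A|E)/LR.
Posterior odds = 0.174/(1−0.174) = 0.2107. LR = 0.70/0.25 = 2.8000.
Prior odds = 0.2107/2.8000 = 0.0752, so P(A) = 0.0752/(1+0.0752) ≈ 0.07.

P(A) = 0.07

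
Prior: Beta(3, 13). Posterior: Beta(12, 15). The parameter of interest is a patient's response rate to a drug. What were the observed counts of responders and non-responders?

A Beta(a, b) prior with s successes and f failures in binomial data gives a Beta(a+s, b+f) posterior.
So s = 12 − 3 = 9 and f = 15 − 13 = 2.

9 responders and 2 non-responders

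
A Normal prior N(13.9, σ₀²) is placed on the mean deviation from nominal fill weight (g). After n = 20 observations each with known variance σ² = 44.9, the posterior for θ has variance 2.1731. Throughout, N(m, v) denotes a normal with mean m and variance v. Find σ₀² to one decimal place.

σ₀² = 67.9

Posterior precision equals prior precision plus data precision: 1/σ_n² = 1/σ₀² + n/σ².
So 1/σ₀² = 1/2.1731 − 20/44.9 = 0.460172 − 0.445434 = 0.014738.
Hence σ₀² = 1/0.014738 ≈ 67.9.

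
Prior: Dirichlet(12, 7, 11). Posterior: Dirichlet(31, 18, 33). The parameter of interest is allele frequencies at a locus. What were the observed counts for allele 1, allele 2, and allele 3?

counts (19, 11, 22)

For a Dirichlet(α) prior with multinomial counts c, the posterior is Dirichlet(α + c) componentwise.
Counts are posterior − prior componentwise: 31−12=19, 18−7=11, 33−11=22.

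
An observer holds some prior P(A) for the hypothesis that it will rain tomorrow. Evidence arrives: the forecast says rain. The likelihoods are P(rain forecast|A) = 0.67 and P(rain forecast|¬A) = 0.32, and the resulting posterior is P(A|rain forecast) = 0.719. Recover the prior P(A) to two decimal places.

P(A) = 0.55

Bayes' rule in odds form gives O(A|E) = O(A)·[P(E|A)/P(E|¬A)], hence O(A) = O(A|E)/LR.
Posterior odds = 0.719/(1−0.719) = 2.5587. LR = 0.67/0.32 = 2.0938.
Prior odds = 2.5587/2.0938 = 1.2220, so P(A) = 1.2220/(1+1.2220) ≈ 0.55.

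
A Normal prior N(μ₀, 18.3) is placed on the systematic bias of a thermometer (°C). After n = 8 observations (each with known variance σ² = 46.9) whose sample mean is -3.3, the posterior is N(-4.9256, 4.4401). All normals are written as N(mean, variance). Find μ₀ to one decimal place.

μ₀ = -10.0

With known observation variance, the Normal–Normal posterior has precision τ_n = τ₀ + n/σ² and mean μ_n = (τ₀μ₀ + (n/σ²)x̄)/τ_n.
Here τ₀ = 1/18.3 = 0.054645 and τ_data = 8/46.9 = 0.170576, so τ_n = 0.225221.
Rearranging for μ₀: μ₀ = (μ_n·τ_n − τ_data·x̄)/τ₀ = (-4.9256·0.225221 − 0.170576·-3.3) / 0.054645 = -0.546448/0.054645 ≈ -10.0.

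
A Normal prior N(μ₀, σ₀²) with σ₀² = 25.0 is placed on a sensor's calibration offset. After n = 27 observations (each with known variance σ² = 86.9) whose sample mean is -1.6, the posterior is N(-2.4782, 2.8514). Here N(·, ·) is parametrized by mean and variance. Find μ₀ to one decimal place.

The posterior mean is a precision-weighted average: μ_n = (τ₀μ₀ + τ_data·x̄)/(τ₀+τ_data), with τ₀=1/σ₀² and τ_data=n/σ².
Here τ₀ = 1/25.0 = 0.040000 and τ_data = 27/86.9 = 0.310702, so τ_n = 0.350702.
Rearranging for μ₀: μ₀ = (μ_n·τ_n − τ_data·x̄)/τ₀ = (-2.4782·0.350702 − 0.310702·-1.6) / 0.040000 = -0.371986/0.040000 ≈ -9.3.

μ₀ = -9.3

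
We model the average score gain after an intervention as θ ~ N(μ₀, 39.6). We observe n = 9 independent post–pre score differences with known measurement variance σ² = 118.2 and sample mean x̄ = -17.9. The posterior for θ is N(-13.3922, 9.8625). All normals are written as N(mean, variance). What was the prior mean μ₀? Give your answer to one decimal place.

The posterior mean is a precision-weighted average: μ_n = (τ₀μ₀ + τ_data·x̄)/(τ₀+τ_data), with τ₀=1/σ₀² and τ_data=n/σ².
Here τ₀ = 1/39.6 = 0.025253 and τ_data = 9/118.2 = 0.076142, so τ_n = 0.101395.
Rearranging for μ₀: μ₀ = (μ_n·τ_n − τ_data·x̄)/τ₀ = (-13.3922·0.101395 − 0.076142·-17.9) / 0.025253 = 0.005040/0.025253 ≈ 0.2.

μ₀ = 0.2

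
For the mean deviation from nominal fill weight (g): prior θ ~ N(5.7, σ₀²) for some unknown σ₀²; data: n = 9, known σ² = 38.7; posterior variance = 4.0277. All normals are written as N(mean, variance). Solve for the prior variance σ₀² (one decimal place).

σ₀² = 63.6

Posterior precision equals prior precision plus data precision: 1/σ_n² = 1/σ₀² + n/σ².
So 1/σ₀² = 1/4.0277 − 9/38.7 = 0.248281 − 0.232558 = 0.015723.
Hence σ₀² = 1/0.015723 ≈ 63.6.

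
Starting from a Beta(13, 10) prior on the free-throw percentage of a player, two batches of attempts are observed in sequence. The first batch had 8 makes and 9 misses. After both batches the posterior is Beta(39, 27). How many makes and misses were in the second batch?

Because Beta–binomial updating is additive in the counts, the combined data contributed (α_post−α_prior, β_post−β_prior) successes and failures.
Total across both batches: 39−13=26 makes, 27−10=17 misses.
Subtract the first batch: 26−8=18 makes and 17−9=8 misses.

18 makes and 8 misses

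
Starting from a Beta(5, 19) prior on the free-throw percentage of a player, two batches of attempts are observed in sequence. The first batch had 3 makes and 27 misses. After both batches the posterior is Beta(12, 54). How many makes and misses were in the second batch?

Sequential conjugate updates are equivalent to a single update on the pooled data, so total successes = posterior α − prior α and total failures = posterior β − prior β.
Total across both batches: 12−5=7 makes, 54−19=35 misses.
Subtract the first batch: 7−3=4 makes and 35−27=8 misses.

4 makes and 8 misses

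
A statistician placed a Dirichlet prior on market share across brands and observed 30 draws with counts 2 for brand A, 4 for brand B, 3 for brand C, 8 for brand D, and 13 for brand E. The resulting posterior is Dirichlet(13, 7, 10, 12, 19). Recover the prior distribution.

Dirichlet(11, 3, 7, 4, 6)

For a Dirichlet(α) prior with multinomial counts c, the posterior is Dirichlet(α + c) componentwise.
Subtract each count from the matching posterior parameter: 13−2=11, 7−4=3, 10−3=7, 12−8=4, 19−13=6.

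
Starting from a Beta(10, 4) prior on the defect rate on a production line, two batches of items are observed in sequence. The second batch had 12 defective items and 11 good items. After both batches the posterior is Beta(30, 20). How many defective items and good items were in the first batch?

Sequential conjugate updates are equivalent to a single update on the pooled data, so total successes = posterior α − prior α and total failures = posterior β − prior β.
Total across both batches: 30−10=20 defective items, 20−4=16 good items.
Subtract the second batch: 20−12=8 defective items and 16−11=5 good items.

8 defective items and 5 good items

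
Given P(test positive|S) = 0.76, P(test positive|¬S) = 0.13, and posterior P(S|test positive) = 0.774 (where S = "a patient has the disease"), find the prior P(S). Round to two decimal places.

In odds form, posterior odds = prior odds × likelihood ratio, so prior odds = posterior odds ÷ LR.
Posterior odds = 0.774/(1−0.774) = 3.4248. LR = 0.76/0.13 = 5.8462.
Prior odds = 3.4248/5.8462 = 0.5858, so P(S) = 0.5858/(1+0.5858) ≈ 0.37.

P(S) = 0.37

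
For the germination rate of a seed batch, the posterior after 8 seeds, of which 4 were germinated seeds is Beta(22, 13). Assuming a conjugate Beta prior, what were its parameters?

Under Beta–binomial conjugacy the posterior parameters are (α+s, β+f).
Subtract the data counts: 22−4=18, 13−4=9.

Beta(18, 9)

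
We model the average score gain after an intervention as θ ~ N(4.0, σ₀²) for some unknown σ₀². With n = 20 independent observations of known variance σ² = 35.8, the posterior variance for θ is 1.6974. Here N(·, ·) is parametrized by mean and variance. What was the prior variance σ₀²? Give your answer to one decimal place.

Posterior precision equals prior precision plus data precision: 1/σ_n² = 1/σ₀² + n/σ².
So 1/σ₀² = 1/1.6974 − 20/35.8 = 0.589136 − 0.558659 = 0.030477.
Hence σ₀² = 1/0.030477 ≈ 32.8.

σ₀² = 32.8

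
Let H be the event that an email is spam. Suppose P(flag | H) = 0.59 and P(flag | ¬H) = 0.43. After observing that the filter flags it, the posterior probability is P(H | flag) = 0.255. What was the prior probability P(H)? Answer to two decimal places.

P(H) = 0.20

In odds form, posterior odds = prior odds × likelihood ratio, so prior odds = posterior odds ÷ LR.
Posterior odds = 0.255/(1−0.255) = 0.3423. LR = 0.59/0.43 = 1.3721.
Prior odds = 0.3423/1.3721 = 0.2495, so P(H) = 0.2495/(1+0.2495) ≈ 0.20.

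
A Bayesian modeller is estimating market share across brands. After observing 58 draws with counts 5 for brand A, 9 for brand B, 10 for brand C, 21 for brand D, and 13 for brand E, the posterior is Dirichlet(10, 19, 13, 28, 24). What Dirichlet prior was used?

For a Dirichlet(α) prior with multinomial counts c, the posterior is Dirichlet(α + c) componentwise.
Subtract each count from the matching posterior parameter: 10−5=5, 19−9=10, 13−10=3, 28−21=7, 24−13=11.

Dirichlet(5, 10, 3, 7, 11)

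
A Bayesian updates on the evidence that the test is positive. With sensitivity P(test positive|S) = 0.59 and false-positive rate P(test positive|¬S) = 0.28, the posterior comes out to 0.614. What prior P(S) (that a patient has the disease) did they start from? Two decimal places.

P(S) = 0.43

Bayes' rule in odds form gives O(S|E) = O(S)·[P(E|S)/P(E|¬S)], hence O(S) = O(S|E)/LR.
Posterior odds = 0.614/(1−0.614) = 1.5907. LR = 0.59/0.28 = 2.1071.
Prior odds = 1.5907/2.1071 = 0.7549, so P(S) = 0.7549/(1+0.7549) ≈ 0.43.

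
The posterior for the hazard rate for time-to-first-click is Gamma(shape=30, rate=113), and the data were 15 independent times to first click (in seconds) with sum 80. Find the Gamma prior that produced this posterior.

Gamma(shape=15, rate=33)

Gamma–exponential conjugacy: posterior shape = α + n, posterior rate = β + Σtᵢ.
So α = 30 − 15 = 15 and β = 113 − 80 = 33.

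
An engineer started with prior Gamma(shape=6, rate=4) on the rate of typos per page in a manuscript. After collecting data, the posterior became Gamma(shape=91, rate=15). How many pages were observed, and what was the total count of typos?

A Gamma(α, β) prior (rate parametrization) on a Poisson rate with n observations summing to S gives posterior Gamma(α+S, β+n).
Matching: Σxᵢ = 91 − 6 = 85 and n = 15 − 4 = 11.

n = 11 pages with total 85 typos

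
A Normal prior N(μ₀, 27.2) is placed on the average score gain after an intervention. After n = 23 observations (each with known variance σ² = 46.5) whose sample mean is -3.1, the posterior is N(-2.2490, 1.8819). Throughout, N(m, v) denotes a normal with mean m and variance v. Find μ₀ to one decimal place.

The posterior mean is a precision-weighted average: μ_n = (τ₀μ₀ + τ_data·x̄)/(τ₀+τ_data), with τ₀=1/σ₀² and τ_data=n/σ².
Here τ₀ = 1/27.2 = 0.036765 and τ_data = 23/46.5 = 0.494624, so τ_n = 0.531389.
Rearranging for μ₀: μ₀ = (μ_n·τ_n − τ_data·x̄)/τ₀ = (-2.2490·0.531389 − 0.494624·-3.1) / 0.036765 = 0.338241/0.036765 ≈ 9.2.

μ₀ = 9.2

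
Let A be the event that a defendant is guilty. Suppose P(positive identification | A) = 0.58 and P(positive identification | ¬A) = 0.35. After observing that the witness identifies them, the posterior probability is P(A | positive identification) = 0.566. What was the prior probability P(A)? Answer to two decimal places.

In odds form, posterior odds = prior odds × likelihood ratio, so prior odds = posterior odds ÷ LR.
Posterior odds = 0.566/(1−0.566) = 1.3041. LR = 0.58/0.35 = 1.6571.
Prior odds = 1.3041/1.6571 = 0.7870, so P(A) = 0.7870/(1+0.7870) ≈ 0.44.

P(A) = 0.44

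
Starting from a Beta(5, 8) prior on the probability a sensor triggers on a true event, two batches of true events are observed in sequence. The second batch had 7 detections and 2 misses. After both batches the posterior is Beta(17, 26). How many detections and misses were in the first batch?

Because Beta–binomial updating is additive in the counts, the combined data contributed (α_post−α_prior, β_post−β_prior) successes and failures.
Total across both batches: 17−5=12 detections, 26−8=18 misses.
Subtract the second batch: 12−7=5 detections and 18−2=16 misses.

5 detections and 16 misses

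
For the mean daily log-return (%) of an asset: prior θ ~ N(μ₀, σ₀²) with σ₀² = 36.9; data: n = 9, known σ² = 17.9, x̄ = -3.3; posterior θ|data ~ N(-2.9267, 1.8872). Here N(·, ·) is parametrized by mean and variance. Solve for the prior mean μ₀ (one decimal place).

μ₀ = 4.0

With known observation variance, the Normal–Normal posterior has precision τ_n = τ₀ + n/σ² and mean μ_n = (τ₀μ₀ + (n/σ²)x̄)/τ_n.
Here τ₀ = 1/36.9 = 0.027100 and τ_data = 9/17.9 = 0.502793, so τ_n = 0.529893.
Rearranging for μ₀: μ₀ = (μ_n·τ_n − τ_data·x̄)/τ₀ = (-2.9267·0.529893 − 0.502793·-3.3) / 0.027100 = 0.108379/0.027100 ≈ 4.0.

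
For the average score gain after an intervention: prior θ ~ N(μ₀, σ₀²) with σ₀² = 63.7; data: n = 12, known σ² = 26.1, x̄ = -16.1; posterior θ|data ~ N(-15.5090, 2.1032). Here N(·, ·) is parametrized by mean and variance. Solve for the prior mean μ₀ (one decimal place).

With known observation variance, the Normal–Normal posterior has precision τ_n = τ₀ + n/σ² and mean μ_n = (τ₀μ₀ + (n/σ²)x̄)/τ_n.
Here τ₀ = 1/63.7 = 0.015699 and τ_data = 12/26.1 = 0.459770, so τ_n = 0.475469.
Rearranging for μ₀: μ₀ = (μ_n·τ_n − τ_data·x̄)/τ₀ = (-15.5090·0.475469 − 0.459770·-16.1) / 0.015699 = 0.028248/0.015699 ≈ 1.8.

μ₀ = 1.8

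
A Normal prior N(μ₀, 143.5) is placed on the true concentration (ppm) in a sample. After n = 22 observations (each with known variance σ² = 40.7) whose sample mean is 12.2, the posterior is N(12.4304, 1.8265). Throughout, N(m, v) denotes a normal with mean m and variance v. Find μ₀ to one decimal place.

With known observation variance, the Normal–Normal posterior has precision τ_n = τ₀ + n/σ² and mean μ_n = (τ₀μ₀ + (n/σ²)x̄)/τ_n.
Here τ₀ = 1/143.5 = 0.006969 and τ_data = 22/40.7 = 0.540541, so τ_n = 0.547510.
Rearranging for μ₀: μ₀ = (μ_n·τ_n − τ_data·x̄)/τ₀ = (12.4304·0.547510 − 0.540541·12.2) / 0.006969 = 0.211168/0.006969 ≈ 30.3.

μ₀ = 30.3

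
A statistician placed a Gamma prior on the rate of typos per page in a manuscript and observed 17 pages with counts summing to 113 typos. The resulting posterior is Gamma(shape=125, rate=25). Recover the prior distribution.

Gamma(shape=12, rate=8)

A Gamma(α, β) prior (rate parametrization) on a Poisson rate with n observations summing to S gives posterior Gamma(α+S, β+n).
So α = 125 − 113 = 12 and β = 25 − 17 = 8.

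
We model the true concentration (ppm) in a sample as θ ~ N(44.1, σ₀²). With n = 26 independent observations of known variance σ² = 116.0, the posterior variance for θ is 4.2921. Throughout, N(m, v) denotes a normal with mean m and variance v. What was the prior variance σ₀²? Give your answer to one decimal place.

σ₀² = 113.0

For the Normal–Normal model with known σ², precisions add: τ_n = τ₀ + n/σ².
So 1/σ₀² = 1/4.2921 − 26/116.0 = 0.232986 − 0.224138 = 0.008848.
Hence σ₀² = 1/0.008848 ≈ 113.0.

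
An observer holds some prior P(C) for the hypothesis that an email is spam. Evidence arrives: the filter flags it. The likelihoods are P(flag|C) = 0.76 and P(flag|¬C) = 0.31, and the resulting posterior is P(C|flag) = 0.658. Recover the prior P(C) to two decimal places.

P(C) = 0.44

In odds form, posterior odds = prior odds × likelihood ratio, so prior odds = posterior odds ÷ LR.
Posterior odds = 0.658/(1−0.658) = 1.9240. LR = 0.76/0.31 = 2.4516.
Prior odds = 1.9240/2.4516 = 0.7848, so P(C) = 0.7848/(1+0.7848) ≈ 0.44.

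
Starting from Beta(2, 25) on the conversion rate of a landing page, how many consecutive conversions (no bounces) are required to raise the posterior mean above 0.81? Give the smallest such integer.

k = 105

After k conversions and 0 bounces the posterior is Beta(2+k, 25), with mean (2+k)/(2+25+k).
Set (2+k)/(27+k) > 0.81 and solve: k > (0.81·27 − 2)/(1 − 0.81) = 104.579.
The smallest integer exceeding 104.579 is 105, and checking k=105: (107)/(132) = 0.8106 > 0.81.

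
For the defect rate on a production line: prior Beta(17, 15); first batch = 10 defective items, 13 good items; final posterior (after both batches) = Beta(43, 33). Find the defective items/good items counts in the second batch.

Sequential conjugate updates are equivalent to a single update on the pooled data, so total successes = posterior α − prior α and total failures = posterior β − prior β.
Total across both batches: 43−17=26 defective items, 33−15=18 good items.
Subtract the first batch: 26−10=16 defective items and 18−13=5 good items.

16 defective items and 5 good items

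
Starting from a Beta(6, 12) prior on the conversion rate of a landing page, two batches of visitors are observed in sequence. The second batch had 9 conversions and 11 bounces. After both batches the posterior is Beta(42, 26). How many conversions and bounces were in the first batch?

Sequential conjugate updates are equivalent to a single update on the pooled data, so total successes = posterior α − prior α and total failures = posterior β − prior β.
Total across both batches: 42−6=36 conversions, 26−12=14 bounces.
Subtract the second batch: 36−9=27 conversions and 14−11=3 bounces.

27 conversions and 3 bounces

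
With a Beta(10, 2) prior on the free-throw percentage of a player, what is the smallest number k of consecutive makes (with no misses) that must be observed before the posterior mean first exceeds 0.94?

k = 22

After k makes and 0 misses the posterior is Beta(10+k, 2), with mean (10+k)/(10+2+k).
Set (10+k)/(12+k) > 0.94 and solve: k > (0.94·12 − 10)/(1 − 0.94) = 21.333.
The smallest integer exceeding 21.333 is 22, and checking k=22: (32)/(34) = 0.9412 > 0.94.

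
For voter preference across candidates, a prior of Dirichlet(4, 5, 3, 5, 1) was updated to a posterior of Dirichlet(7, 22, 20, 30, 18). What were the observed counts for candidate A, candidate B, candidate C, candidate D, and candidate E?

counts (3, 17, 17, 25, 17)

For a Dirichlet(α) prior with multinomial counts c, the posterior is Dirichlet(α + c) componentwise.
Counts are posterior − prior componentwise: 7−4=3, 22−5=17, 20−3=17, 30−5=25, 18−1=17.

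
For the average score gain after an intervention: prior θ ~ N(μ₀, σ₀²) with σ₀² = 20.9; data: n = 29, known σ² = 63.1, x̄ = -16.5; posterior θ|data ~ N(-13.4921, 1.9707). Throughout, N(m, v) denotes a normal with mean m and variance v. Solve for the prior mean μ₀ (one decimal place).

μ₀ = 15.4

With known observation variance, the Normal–Normal posterior has precision τ_n = τ₀ + n/σ² and mean μ_n = (τ₀μ₀ + (n/σ²)x̄)/τ_n.
Here τ₀ = 1/20.9 = 0.047847 and τ_data = 29/63.1 = 0.459588, so τ_n = 0.507435.
Rearranging for μ₀: μ₀ = (μ_n·τ_n − τ_data·x̄)/τ₀ = (-13.4921·0.507435 − 0.459588·-16.5) / 0.047847 = 0.736838/0.047847 ≈ 15.4.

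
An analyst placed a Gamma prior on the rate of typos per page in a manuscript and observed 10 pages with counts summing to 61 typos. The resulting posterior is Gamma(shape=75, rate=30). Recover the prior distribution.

Gamma(shape=14, rate=20)

A Gamma(α, β) prior (rate parametrization) on a Poisson rate with n observations summing to S gives posterior Gamma(α+S, β+n).
So α = 75 − 61 = 14 and β = 30 − 10 = 20.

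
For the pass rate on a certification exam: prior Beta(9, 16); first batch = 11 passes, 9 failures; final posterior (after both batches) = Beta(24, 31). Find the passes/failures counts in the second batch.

4 passes and 6 failures

Because Beta–binomial updating is additive in the counts, the combined data contributed (α_post−α_prior, β_post−β_prior) successes and failures.
Total across both batches: 24−9=15 passes, 31−16=15 failures.
Subtract the first batch: 15−11=4 passes and 15−9=6 failures.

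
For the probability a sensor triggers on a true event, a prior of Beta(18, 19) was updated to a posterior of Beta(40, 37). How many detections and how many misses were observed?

Beta is conjugate to the binomial likelihood: posterior = Beta(α+s, β+f).
Match parameters: s=40−18=22, f=37−19=18.

22 detections and 18 misses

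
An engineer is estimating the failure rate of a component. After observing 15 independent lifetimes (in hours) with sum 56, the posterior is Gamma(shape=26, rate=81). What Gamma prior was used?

Gamma–exponential conjugacy: posterior shape = α + n, posterior rate = β + Σtᵢ.
So α = 26 − 15 = 11 and β = 81 − 56 = 25.

Gamma(shape=11, rate=25)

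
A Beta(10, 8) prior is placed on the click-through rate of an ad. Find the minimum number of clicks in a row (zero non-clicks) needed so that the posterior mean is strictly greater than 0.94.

k = 116

After k clicks and 0 non-clicks the posterior is Beta(10+k, 8), with mean (10+k)/(10+8+k).
Set (10+k)/(18+k) > 0.94 and solve: k > (0.94·18 − 10)/(1 − 0.94) = 115.333.
The smallest integer exceeding 115.333 is 116.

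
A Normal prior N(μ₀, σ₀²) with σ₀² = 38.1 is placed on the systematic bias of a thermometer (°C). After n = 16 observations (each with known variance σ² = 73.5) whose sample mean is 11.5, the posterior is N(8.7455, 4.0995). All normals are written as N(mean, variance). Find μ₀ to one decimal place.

μ₀ = -14.1

With known observation variance, the Normal–Normal posterior has precision τ_n = τ₀ + n/σ² and mean μ_n = (τ₀μ₀ + (n/σ²)x̄)/τ_n.
Here τ₀ = 1/38.1 = 0.026247 and τ_data = 16/73.5 = 0.217687, so τ_n = 0.243934.
Rearranging for μ₀: μ₀ = (μ_n·τ_n − τ_data·x̄)/τ₀ = (8.7455·0.243934 − 0.217687·11.5) / 0.026247 = -0.370076/0.026247 ≈ -14.1.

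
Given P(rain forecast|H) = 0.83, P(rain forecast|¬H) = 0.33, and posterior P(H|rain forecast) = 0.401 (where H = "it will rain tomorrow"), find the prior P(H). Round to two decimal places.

In odds form, posterior odds = prior odds × likelihood ratio, so prior odds = posterior odds ÷ LR.
Posterior odds = 0.401/(1−0.401) = 0.6694. LR = 0.83/0.33 = 2.5152.
Prior odds = 0.6694/2.5152 = 0.2661, so P(H) = 0.2661/(1+0.2661) ≈ 0.21.

P(H) = 0.21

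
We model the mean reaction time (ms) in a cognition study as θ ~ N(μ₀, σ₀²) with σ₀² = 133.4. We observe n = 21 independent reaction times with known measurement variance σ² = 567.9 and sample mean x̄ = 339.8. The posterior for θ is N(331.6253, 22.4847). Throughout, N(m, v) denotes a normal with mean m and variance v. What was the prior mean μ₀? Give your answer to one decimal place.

With known observation variance, the Normal–Normal posterior has precision τ_n = τ₀ + n/σ² and mean μ_n = (τ₀μ₀ + (n/σ²)x̄)/τ_n.
Here τ₀ = 1/133.4 = 0.007496 and τ_data = 21/567.9 = 0.036978, so τ_n = 0.044474.
Rearranging for μ₀: μ₀ = (μ_n·τ_n − τ_data·x̄)/τ₀ = (331.6253·0.044474 − 0.036978·339.8) / 0.007496 = 2.183579/0.007496 ≈ 291.3.

μ₀ = 291.3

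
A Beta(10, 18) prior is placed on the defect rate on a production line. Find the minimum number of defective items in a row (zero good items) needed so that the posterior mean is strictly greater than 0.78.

k = 54

After k defective items and 0 good items the posterior is Beta(10+k, 18), with mean (10+k)/(10+18+k).
Set (10+k)/(28+k) > 0.78 and solve: k > (0.78·28 − 10)/(1 − 0.78) = 53.818.
The smallest integer exceeding 53.818 is 54, and checking k=54: (64)/(82) = 0.7805 > 0.78.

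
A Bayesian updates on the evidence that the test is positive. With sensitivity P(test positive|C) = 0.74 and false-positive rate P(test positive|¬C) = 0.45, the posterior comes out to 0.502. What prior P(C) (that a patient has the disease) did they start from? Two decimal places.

In odds form, posterior odds = prior odds × likelihood ratio, so prior odds = posterior odds ÷ LR.
Posterior odds = 0.502/(1−0.502) = 1.0080. LR = 0.74/0.45 = 1.6444.
Prior odds = 1.0080/1.6444 = 0.6130, so P(C) = 0.6130/(1+0.6130) ≈ 0.38.

P(C) = 0.38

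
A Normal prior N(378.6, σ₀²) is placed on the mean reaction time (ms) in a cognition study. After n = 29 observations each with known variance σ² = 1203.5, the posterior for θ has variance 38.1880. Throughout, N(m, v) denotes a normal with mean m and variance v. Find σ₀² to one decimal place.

Posterior precision equals prior precision plus data precision: 1/σ_n² = 1/σ₀² + n/σ².
So 1/σ₀² = 1/38.1880 − 29/1203.5 = 0.026186 − 0.024096 = 0.002090.
Hence σ₀² = 1/0.002090 ≈ 478.5.

σ₀² = 478.5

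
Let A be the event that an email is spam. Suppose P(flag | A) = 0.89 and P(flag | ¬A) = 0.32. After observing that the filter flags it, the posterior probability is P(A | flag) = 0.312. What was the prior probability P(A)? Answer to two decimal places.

P(A) = 0.14

In odds form, posterior odds = prior odds × likelihood ratio, so prior odds = posterior odds ÷ LR.
Posterior odds = 0.312/(1−0.312) = 0.4535. LR = 0.89/0.32 = 2.7812.
Prior odds = 0.4535/2.7812 = 0.1631, so P(A) = 0.1631/(1+0.1631) ≈ 0.14.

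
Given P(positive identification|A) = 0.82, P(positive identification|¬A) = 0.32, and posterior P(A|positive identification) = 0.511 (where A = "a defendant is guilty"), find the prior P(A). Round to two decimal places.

P(A) = 0.29

In odds form, posterior odds = prior odds × likelihood ratio, so prior odds = posterior odds ÷ LR.
Posterior odds = 0.511/(1−0.511) = 1.0450. LR = 0.82/0.32 = 2.5625.
Prior odds = 1.0450/2.5625 = 0.4078, so P(A) = 0.4078/(1+0.4078) ≈ 0.29.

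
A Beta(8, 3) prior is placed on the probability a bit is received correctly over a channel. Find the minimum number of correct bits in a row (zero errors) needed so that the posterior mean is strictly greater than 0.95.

k = 50

After k correct bits and 0 errors the posterior is Beta(8+k, 3), with mean (8+k)/(8+3+k).
Set (8+k)/(11+k) > 0.95 and solve: k > (0.95·11 − 8)/(1 − 0.95) = 49.000.
The smallest integer exceeding 49.000 is 50, and checking k=50: (58)/(61) = 0.9508 > 0.95.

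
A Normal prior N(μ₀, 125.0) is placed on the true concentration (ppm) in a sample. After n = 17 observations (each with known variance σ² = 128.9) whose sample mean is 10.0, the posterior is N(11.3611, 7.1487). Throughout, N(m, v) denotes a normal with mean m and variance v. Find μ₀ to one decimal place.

The posterior mean is a precision-weighted average: μ_n = (τ₀μ₀ + τ_data·x̄)/(τ₀+τ_data), with τ₀=1/σ₀² and τ_data=n/σ².
Here τ₀ = 1/125.0 = 0.008000 and τ_data = 17/128.9 = 0.131885, so τ_n = 0.139885.
Rearranging for μ₀: μ₀ = (μ_n·τ_n − τ_data·x̄)/τ₀ = (11.3611·0.139885 − 0.131885·10.0) / 0.008000 = 0.270397/0.008000 ≈ 33.8.

μ₀ = 33.8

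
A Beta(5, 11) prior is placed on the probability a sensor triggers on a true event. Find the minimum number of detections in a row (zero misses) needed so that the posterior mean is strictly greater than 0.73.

After k detections and 0 misses the posterior is Beta(5+k, 11), with mean (5+k)/(5+11+k).
Set (5+k)/(16+k) > 0.73 and solve: k > (0.73·16 − 5)/(1 − 0.73) = 24.741.
The smallest integer exceeding 24.741 is 25, and checking k=25: (30)/(41) = 0.7317 > 0.73.

k = 25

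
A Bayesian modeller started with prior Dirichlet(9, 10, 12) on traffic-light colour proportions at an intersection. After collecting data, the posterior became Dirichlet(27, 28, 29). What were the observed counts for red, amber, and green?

counts (18, 18, 17)

For a Dirichlet(α) prior with multinomial counts c, the posterior is Dirichlet(α + c) componentwise.
Counts are posterior − prior componentwise: 27−9=18, 28−10=18, 29−12=17.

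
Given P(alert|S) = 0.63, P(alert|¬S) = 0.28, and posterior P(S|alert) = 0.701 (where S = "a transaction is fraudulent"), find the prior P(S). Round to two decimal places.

In odds form, posterior odds = prior odds × likelihood ratio, so prior odds = posterior odds ÷ LR.
Posterior odds = 0.701/(1−0.701) = 2.3445. LR = 0.63/0.28 = 2.2500.
Prior odds = 2.3445/2.2500 = 1.0420, so P(S) = 1.0420/(1+1.0420) ≈ 0.51.

P(S) = 0.51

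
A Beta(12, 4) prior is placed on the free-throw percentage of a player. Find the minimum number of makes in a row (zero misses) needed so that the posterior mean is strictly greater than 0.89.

k = 21

After k makes and 0 misses the posterior is Beta(12+k, 4), with mean (12+k)/(12+4+k).
Set (12+k)/(16+k) > 0.89 and solve: k > (0.89·16 − 12)/(1 − 0.89) = 20.364.
The smallest integer exceeding 20.364 is 21.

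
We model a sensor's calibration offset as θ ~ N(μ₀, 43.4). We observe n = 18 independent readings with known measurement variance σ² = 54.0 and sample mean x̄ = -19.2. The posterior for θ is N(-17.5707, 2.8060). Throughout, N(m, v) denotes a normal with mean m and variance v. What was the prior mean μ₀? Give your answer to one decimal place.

μ₀ = 6.0

With known observation variance, the Normal–Normal posterior has precision τ_n = τ₀ + n/σ² and mean μ_n = (τ₀μ₀ + (n/σ²)x̄)/τ_n.
Here τ₀ = 1/43.4 = 0.023041 and τ_data = 18/54.0 = 0.333333, so τ_n = 0.356374.
Rearranging for μ₀: μ₀ = (μ_n·τ_n − τ_data·x̄)/τ₀ = (-17.5707·0.356374 − 0.333333·-19.2) / 0.023041 = 0.138253/0.023041 ≈ 6.0.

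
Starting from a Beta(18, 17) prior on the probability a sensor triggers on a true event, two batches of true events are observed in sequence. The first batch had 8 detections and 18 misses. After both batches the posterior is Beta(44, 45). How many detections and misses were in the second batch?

Because Beta–binomial updating is additive in the counts, the combined data contributed (α_post−α_prior, β_post−β_prior) successes and failures.
Total across both batches: 44−18=26 detections, 45−17=28 misses.
Subtract the first batch: 26−8=18 detections and 28−18=10 misses.

18 detections and 10 misses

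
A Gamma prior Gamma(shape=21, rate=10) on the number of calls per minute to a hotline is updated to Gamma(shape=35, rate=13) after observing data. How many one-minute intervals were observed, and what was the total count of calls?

A Gamma(α, β) prior (rate parametrization) on a Poisson rate with n observations summing to S gives posterior Gamma(α+S, β+n).
Matching: Σxᵢ = 35 − 21 = 14 and n = 13 − 10 = 3.

n = 3 one-minute intervals with total 14 calls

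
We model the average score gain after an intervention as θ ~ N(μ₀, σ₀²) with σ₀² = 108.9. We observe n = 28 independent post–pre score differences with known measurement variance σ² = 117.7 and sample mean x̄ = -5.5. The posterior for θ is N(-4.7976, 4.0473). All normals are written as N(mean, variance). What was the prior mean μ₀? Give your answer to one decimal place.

The posterior mean is a precision-weighted average: μ_n = (τ₀μ₀ + τ_data·x̄)/(τ₀+τ_data), with τ₀=1/σ₀² and τ_data=n/σ².
Here τ₀ = 1/108.9 = 0.009183 and τ_data = 28/117.7 = 0.237893, so τ_n = 0.247076.
Rearranging for μ₀: μ₀ = (μ_n·τ_n − τ_data·x̄)/τ₀ = (-4.7976·0.247076 − 0.237893·-5.5) / 0.009183 = 0.123040/0.009183 ≈ 13.4.

μ₀ = 13.4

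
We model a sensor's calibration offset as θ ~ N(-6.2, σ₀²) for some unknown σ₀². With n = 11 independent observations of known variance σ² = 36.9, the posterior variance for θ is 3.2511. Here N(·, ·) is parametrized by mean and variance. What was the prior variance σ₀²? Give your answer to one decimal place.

Posterior precision equals prior precision plus data precision: 1/σ_n² = 1/σ₀² + n/σ².
So 1/σ₀² = 1/3.2511 − 11/36.9 = 0.307588 − 0.298103 = 0.009485.
Hence σ₀² = 1/0.009485 ≈ 105.4.

σ₀² = 105.4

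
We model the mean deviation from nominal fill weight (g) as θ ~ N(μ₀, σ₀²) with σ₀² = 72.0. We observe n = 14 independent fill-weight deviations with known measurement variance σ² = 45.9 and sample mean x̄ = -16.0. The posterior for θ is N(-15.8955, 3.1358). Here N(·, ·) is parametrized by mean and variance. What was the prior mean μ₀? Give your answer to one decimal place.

The posterior mean is a precision-weighted average: μ_n = (τ₀μ₀ + τ_data·x̄)/(τ₀+τ_data), with τ₀=1/σ₀² and τ_data=n/σ².
Here τ₀ = 1/72.0 = 0.013889 and τ_data = 14/45.9 = 0.305011, so τ_n = 0.318900.
Rearranging for μ₀: μ₀ = (μ_n·τ_n − τ_data·x̄)/τ₀ = (-15.8955·0.318900 − 0.305011·-16.0) / 0.013889 = -0.188899/0.013889 ≈ -13.6.

μ₀ = -13.6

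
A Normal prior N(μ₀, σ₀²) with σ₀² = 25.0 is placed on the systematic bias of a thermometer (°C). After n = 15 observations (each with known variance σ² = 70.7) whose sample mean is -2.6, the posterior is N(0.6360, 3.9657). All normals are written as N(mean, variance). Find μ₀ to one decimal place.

With known observation variance, the Normal–Normal posterior has precision τ_n = τ₀ + n/σ² and mean μ_n = (τ₀μ₀ + (n/σ²)x̄)/τ_n.
Here τ₀ = 1/25.0 = 0.040000 and τ_data = 15/70.7 = 0.212164, so τ_n = 0.252164.
Rearranging for μ₀: μ₀ = (μ_n·τ_n − τ_data·x̄)/τ₀ = (0.6360·0.252164 − 0.212164·-2.6) / 0.040000 = 0.712003/0.040000 ≈ 17.8.

μ₀ = 17.8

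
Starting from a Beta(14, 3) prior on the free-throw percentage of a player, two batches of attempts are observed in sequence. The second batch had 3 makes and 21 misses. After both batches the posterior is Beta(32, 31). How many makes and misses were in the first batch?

Because Beta–binomial updating is additive in the counts, the combined data contributed (α_post−α_prior, β_post−β_prior) successes and failures.
Total across both batches: 32−14=18 makes, 31−3=28 misses.
Subtract the second batch: 18−3=15 makes and 28−21=7 misses.

15 makes and 7 misses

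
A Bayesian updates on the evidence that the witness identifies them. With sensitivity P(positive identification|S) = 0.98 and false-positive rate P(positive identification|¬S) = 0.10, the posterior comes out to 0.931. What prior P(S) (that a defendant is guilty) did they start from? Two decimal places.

Bayes' rule in odds form gives O(S|E) = O(S)·[P(E|S)/P(E|¬S)], hence O(S) = O(S|E)/LR.
Posterior odds = 0.931/(1−0.931) = 13.4928. LR = 0.98/0.10 = 9.8000.
Prior odds = 13.4928/9.8000 = 1.3768, so P(S) = 1.3768/(1+1.3768) ≈ 0.58.

P(S) = 0.58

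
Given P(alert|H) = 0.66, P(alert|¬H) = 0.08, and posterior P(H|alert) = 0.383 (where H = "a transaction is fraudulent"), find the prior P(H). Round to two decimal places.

P(H) = 0.07

In odds form, posterior odds = prior odds × likelihood ratio, so prior odds = posterior odds ÷ LR.
Posterior odds = 0.383/(1−0.383) = 0.6207. LR = 0.66/0.08 = 8.2500.
Prior odds = 0.6207/8.2500 = 0.0752, so P(H) = 0.0752/(1+0.0752) ≈ 0.07.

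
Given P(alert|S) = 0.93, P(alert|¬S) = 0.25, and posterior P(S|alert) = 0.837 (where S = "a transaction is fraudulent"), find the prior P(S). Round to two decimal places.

In odds form, posterior odds = prior odds × likelihood ratio, so prior odds = posterior odds ÷ LR.
Posterior odds = 0.837/(1−0.837) = 5.1350. LR = 0.93/0.25 = 3.7200.
Prior odds = 5.1350/3.7200 = 1.3804, so P(S) = 1.3804/(1+1.3804) ≈ 0.58.

P(S) = 0.58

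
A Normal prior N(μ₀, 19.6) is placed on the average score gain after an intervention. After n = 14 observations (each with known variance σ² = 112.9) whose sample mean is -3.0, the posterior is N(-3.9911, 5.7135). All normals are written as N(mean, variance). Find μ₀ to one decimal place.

With known observation variance, the Normal–Normal posterior has precision τ_n = τ₀ + n/σ² and mean μ_n = (τ₀μ₀ + (n/σ²)x̄)/τ_n.
Here τ₀ = 1/19.6 = 0.051020 and τ_data = 14/112.9 = 0.124004, so τ_n = 0.175024.
Rearranging for μ₀: μ₀ = (μ_n·τ_n − τ_data·x̄)/τ₀ = (-3.9911·0.175024 − 0.124004·-3.0) / 0.051020 = -0.326526/0.051020 ≈ -6.4.

μ₀ = -6.4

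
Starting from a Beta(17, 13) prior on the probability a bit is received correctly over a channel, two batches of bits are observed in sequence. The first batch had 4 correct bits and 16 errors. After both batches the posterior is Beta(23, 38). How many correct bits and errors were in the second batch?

Sequential conjugate updates are equivalent to a single update on the pooled data, so total successes = posterior α − prior α and total failures = posterior β − prior β.
Total across both batches: 23−17=6 correct bits, 38−13=25 errors.
Subtract the first batch: 6−4=2 correct bits and 25−16=9 errors.

2 correct bits and 9 errors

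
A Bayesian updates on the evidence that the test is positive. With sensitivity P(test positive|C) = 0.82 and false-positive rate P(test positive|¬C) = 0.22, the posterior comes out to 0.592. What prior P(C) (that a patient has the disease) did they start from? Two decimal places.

In odds form, posterior odds = prior odds × likelihood ratio, so prior odds = posterior odds ÷ LR.
Posterior odds = 0.592/(1−0.592) = 1.4510. LR = 0.82/0.22 = 3.7273.
Prior odds = 1.4510/3.7273 = 0.3893, so P(C) = 0.3893/(1+0.3893) ≈ 0.28.

P(C) = 0.28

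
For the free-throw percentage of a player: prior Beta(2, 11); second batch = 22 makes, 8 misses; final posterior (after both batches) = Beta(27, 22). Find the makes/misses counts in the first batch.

Sequential conjugate updates are equivalent to a single update on the pooled data, so total successes = posterior α − prior α and total failures = posterior β − prior β.
Total across both batches: 27−2=25 makes, 22−11=11 misses.
Subtract the second batch: 25−22=3 makes and 11−8=3 misses.

3 makes and 3 misses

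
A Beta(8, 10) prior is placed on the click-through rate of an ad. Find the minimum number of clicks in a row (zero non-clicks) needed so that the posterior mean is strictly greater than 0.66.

k = 12

After k clicks and 0 non-clicks the posterior is Beta(8+k, 10), with mean (8+k)/(8+10+k).
Set (8+k)/(18+k) > 0.66 and solve: k > (0.66·18 − 8)/(1 − 0.66) = 11.412.
The smallest integer exceeding 11.412 is 12.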